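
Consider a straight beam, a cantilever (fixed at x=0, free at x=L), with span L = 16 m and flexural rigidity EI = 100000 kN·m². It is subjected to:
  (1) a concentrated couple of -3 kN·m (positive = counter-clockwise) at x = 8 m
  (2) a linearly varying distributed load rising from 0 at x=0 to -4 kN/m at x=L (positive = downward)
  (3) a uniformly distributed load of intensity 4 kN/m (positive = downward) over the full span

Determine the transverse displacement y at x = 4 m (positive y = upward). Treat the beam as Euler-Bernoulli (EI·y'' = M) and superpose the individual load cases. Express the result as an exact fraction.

Load 1 — applied couple M₀=-3 kN·m at a=8 m (b=L-a=8):
  y_1 = M₀x²/(2EI)  [x≤a] = (-3)·4²/(2·100000) = -3/12500 m
Load 2 — triangular load w₀=-4 kN/m (0→w₀ over full span):
  y_2 = (w₀Lx³/12-w₀L²x²/6-w₀x⁵/(120L))/EI = ((-4)·16·4³/12-(-4)·16²·4²/6-(-4)·4⁵/(120·16))/100000 = 1121/46875 m
Load 3 — uniform load w=4 kN/m over full span:
  y_3 = -wx²(x²-4Lx+6L²)/(24EI) = -4·4²·(4²-4·16·4+6·16²)/(24·100000) = -108/3125 m
Superposition: y = Σ y_i = -2041/187500 m ≈ -0.010885 m

y(4) = -2041/187500 m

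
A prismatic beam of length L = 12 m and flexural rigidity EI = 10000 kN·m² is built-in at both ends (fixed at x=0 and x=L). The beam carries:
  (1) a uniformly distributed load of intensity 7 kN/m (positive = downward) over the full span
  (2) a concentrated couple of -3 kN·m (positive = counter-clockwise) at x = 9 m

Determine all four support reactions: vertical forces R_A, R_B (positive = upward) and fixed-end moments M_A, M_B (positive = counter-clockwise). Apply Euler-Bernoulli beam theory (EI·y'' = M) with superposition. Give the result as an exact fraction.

R_A = 1335/32 kN, M_A = 1329/16 kN·m, R_B = 1353/32 kN, M_B = -1335/16 kN·m

Load 1 — uniform load w=7 kN/m over full span:
  R_A = wL/2 = 7·12/2 = 42 kN
  M_A = wL²/12 = 7·12²/12 = 84 kN·m
  R_B = wL/2 = 7·12/2 = 42 kN
  M_B = -wL²/12 = -7·12²/12 = -84 kN·m
Load 2 — applied couple M₀=-3 kN·m at a=9 m (b=L-a=3):
  R_A = 6M₀ab/L³ = 6·(-3)·9·3/12³ = -9/32 kN
  M_A = M₀b(2a-b)/L² = (-3)·3·(2·9-3)/12² = -15/16 kN·m
  R_B = -6M₀ab/L³ = -6·(-3)·9·3/12³ = 9/32 kN
  M_B = M₀a(2b-a)/L² = (-3)·9·(2·3-9)/12² = 9/16 kN·m
Superposition: R_A = 1335/32 kN, M_A = 1329/16 kN·m, R_B = 1353/32 kN, M_B = -1335/16 kN·m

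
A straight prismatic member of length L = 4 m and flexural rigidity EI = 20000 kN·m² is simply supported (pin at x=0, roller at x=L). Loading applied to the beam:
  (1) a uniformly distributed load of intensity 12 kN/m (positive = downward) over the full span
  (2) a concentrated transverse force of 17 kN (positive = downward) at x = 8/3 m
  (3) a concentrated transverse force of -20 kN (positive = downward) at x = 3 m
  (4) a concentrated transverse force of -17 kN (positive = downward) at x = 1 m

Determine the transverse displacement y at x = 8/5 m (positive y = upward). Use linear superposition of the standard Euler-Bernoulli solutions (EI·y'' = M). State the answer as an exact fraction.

Load 1 — uniform load w=12 kN/m over full span:
  y_1 = -wx(L³-2Lx²+x³)/(24EI) = -12·(8/5)·(4³-2·4·(8/5)²+(8/5)³)/(24·20000) = -744/390625 m
Load 2 — point force P=17 kN at a=8/3 m (b=L-a=4/3):
  y_2 = -Pbx(L²-b²-x²)/(6LEI)  [x≤a] = -17·(4/3)·(8/5)·(4²-(4/3)²-(8/5)²)/(6·4·20000) = -5576/6328125 m
Load 3 — point force P=-20 kN at a=3 m (b=L-a=1):
  y_3 = -Pbx(L²-b²-x²)/(6LEI)  [x≤a] = -(-20)·1·(8/5)·(4²-1²-(8/5)²)/(6·4·20000) = 311/375000 m
Load 4 — point force P=-17 kN at a=1 m (b=L-a=3):
  y_4 = -Pa(L-x)(2Lx-a²-x²)/(6LEI)  [x>a] = -(-17)·1·(4-(8/5))·(2·4·(8/5)-1²-(8/5)²)/(6·4·20000) = 3927/5000000 m
Superposition: y = Σ y_i = -2371381/2025000000 m ≈ -0.001171 m

y(8/5) = -2371381/2025000000 m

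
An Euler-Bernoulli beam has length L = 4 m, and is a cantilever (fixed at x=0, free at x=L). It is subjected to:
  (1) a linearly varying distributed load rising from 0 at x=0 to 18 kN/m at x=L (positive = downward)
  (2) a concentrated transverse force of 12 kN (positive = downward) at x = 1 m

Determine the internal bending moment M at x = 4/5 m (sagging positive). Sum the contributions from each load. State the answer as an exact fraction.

M(4/5) = -8748/125 kN·m

Load 1 — triangular load w₀=18 kN/m (0→w₀ over full span):
  M_1 = w₀Lx/2 - w₀L²/3 - w₀x³/(6L) = 18·4·(4/5)/2 - 18·4²/3 - 18·(4/5)³/(6·4) = -8448/125 kN·m
Load 2 — point force P=12 kN at a=1 m (b=L-a=3):
  M_2 = -P(a-x)  [x≤a] = -12·(1-(4/5)) = -12/5 kN·m
Superposition: M = Σ M_i = -8748/125 kN·m ≈ -69.984000 kN·m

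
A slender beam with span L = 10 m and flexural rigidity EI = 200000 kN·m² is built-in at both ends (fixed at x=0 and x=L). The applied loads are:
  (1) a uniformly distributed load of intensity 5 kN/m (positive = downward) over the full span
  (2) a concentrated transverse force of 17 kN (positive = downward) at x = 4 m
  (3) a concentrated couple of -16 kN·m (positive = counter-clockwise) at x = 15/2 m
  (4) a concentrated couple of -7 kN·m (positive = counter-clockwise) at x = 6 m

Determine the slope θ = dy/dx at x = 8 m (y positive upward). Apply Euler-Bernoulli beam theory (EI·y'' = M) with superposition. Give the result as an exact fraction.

θ(8) = 3171/12500000 rad

Load 1 — uniform load w=5 kN/m over full span:
  θ_1 = -wx(L-x)(L-2x)/(12EI) = -5·8·(10-8)·(10-2·8)/(12·200000) = 1/5000 rad
Load 2 — point force P=17 kN at a=4 m (b=L-a=6):
  θ_2 = Pa²(L-x)(2bL-(3b+a)(L-x))/(2L³EI)  [x>a] = 17·4²·(10-8)·(2·6·10-(3·6+4)·(10-8))/(2·10³·200000) = 323/3125000 rad
Load 3 — applied couple M₀=-16 kN·m at a=15/2 m (b=L-a=5/2):
  θ_3 = (R_Ax²/2 - M_Ax - M₀(x-a))/EI  [x>a] with R_A=-9/5, M_A=-5 = ((-9/5)·8²/2 - (-5)·8 - (-16)·(8-(15/2)))/200000 = -3/62500 rad
Load 4 — applied couple M₀=-7 kN·m at a=6 m (b=L-a=4):
  θ_4 = (R_Ax²/2 - M_Ax - M₀(x-a))/EI  [x>a] with R_A=-126/125, M_A=-56/25 = ((-126/125)·8²/2 - (-56/25)·8 - (-7)·(8-6))/200000 = -21/12500000 rad
Superposition: θ = Σ θ_i = 3171/12500000 rad ≈ 0.000254 rad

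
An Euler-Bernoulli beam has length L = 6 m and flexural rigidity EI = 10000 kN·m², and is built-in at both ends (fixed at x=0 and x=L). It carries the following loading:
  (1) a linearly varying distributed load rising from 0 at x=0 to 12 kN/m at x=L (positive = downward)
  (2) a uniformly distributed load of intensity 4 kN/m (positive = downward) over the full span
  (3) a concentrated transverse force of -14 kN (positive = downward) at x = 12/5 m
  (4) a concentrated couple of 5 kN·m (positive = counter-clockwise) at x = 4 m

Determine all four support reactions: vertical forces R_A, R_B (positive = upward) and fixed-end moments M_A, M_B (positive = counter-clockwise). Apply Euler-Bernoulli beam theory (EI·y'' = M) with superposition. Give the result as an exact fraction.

Load 1 — triangular load w₀=12 kN/m (0→w₀ over full span):
  R_A = 3w₀L/20 = 3·12·6/20 = 54/5 kN
  M_A = w₀L²/30 = 12·6²/30 = 72/5 kN·m
  R_B = 7w₀L/20 = 7·12·6/20 = 126/5 kN
  M_B = -w₀L²/20 = -12·6²/20 = -108/5 kN·m
Load 2 — uniform load w=4 kN/m over full span:
  R_A = wL/2 = 4·6/2 = 12 kN
  M_A = wL²/12 = 4·6²/12 = 12 kN·m
  R_B = wL/2 = 4·6/2 = 12 kN
  M_B = -wL²/12 = -4·6²/12 = -12 kN·m
Load 3 — point force P=-14 kN at a=12/5 m (b=L-a=18/5):
  R_A = Pb²(3a+b)/L³ = (-14)·(18/5)²·(3·(12/5)+(18/5))/6³ = -1134/125 kN
  M_A = Pab²/L² = (-14)·(12/5)·(18/5)²/6² = -1512/125 kN·m
  R_B = Pa²(a+3b)/L³ = (-14)·(12/5)²·((12/5)+3·(18/5))/6³ = -616/125 kN
  M_B = -Pa²b/L² = -(-14)·(12/5)²·(18/5)/6² = 1008/125 kN·m
Load 4 — applied couple M₀=5 kN·m at a=4 m (b=L-a=2):
  R_A = 6M₀ab/L³ = 6·5·4·2/6³ = 10/9 kN
  M_A = M₀b(2a-b)/L² = 5·2·(2·4-2)/6² = 5/3 kN·m
  R_B = -6M₀ab/L³ = -6·5·4·2/6³ = -10/9 kN
  M_B = M₀a(2b-a)/L² = 5·4·(2·2-4)/6² = 0 kN·m
Superposition: R_A = 16694/1125 kN, M_A = 5989/375 kN·m, R_B = 35056/1125 kN, M_B = -3192/125 kN·m

R_A = 16694/1125 kN, M_A = 5989/375 kN·m, R_B = 35056/1125 kN, M_B = -3192/125 kN·m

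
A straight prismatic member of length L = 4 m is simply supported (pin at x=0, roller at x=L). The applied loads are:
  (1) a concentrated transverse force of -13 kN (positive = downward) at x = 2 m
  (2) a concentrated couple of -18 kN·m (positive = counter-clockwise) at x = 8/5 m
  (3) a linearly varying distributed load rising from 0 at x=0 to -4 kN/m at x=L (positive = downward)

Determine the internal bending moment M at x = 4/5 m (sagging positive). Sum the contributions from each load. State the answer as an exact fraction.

Load 1 — point force P=-13 kN at a=2 m (b=L-a=2):
  M_1 = Pbx/L  [x≤a] = (-13)·2·(4/5)/4 = -26/5 kN·m
Load 2 — applied couple M₀=-18 kN·m at a=8/5 m (b=L-a=12/5):
  M_2 = M₀x/L  [x≤a] = (-18)·(4/5)/4 = -18/5 kN·m
Load 3 — triangular load w₀=-4 kN/m (0→w₀ over full span):
  M_3 = w₀Lx/6 - w₀x³/(6L) = (-4)·4·(4/5)/6 - (-4)·(4/5)³/(6·4) = -256/125 kN·m
Superposition: M = Σ M_i = -1356/125 kN·m ≈ -10.848000 kN·m

M(4/5) = -1356/125 kN·m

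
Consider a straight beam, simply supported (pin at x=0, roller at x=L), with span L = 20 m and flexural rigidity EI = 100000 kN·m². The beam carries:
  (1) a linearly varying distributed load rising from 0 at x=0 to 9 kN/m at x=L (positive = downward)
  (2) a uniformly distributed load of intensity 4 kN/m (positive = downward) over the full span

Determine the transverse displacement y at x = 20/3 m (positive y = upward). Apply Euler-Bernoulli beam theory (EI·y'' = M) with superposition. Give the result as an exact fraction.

y(20/3) = -184/1215 m

Load 1 — triangular load w₀=9 kN/m (0→w₀ over full span):
  y_1 = -w₀x(7L⁴-10L²x²+3x⁴)/(360LEI) = -9·(20/3)·(7·20⁴-10·20²·(20/3)²+3·(20/3)⁴)/(360·20·100000) = -32/405 m
Load 2 — uniform load w=4 kN/m over full span:
  y_2 = -wx(L³-2Lx²+x³)/(24EI) = -4·(20/3)·(20³-2·20·(20/3)²+(20/3)³)/(24·100000) = -88/1215 m
Superposition: y = Σ y_i = -184/1215 m ≈ -0.151440 m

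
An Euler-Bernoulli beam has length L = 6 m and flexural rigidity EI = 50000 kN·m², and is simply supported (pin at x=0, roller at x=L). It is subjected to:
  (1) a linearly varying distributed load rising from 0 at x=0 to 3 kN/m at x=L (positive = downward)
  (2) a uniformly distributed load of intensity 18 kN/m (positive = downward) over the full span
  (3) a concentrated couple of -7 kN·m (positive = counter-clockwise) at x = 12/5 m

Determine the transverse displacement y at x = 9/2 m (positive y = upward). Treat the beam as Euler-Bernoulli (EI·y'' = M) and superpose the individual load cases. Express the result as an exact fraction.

y(9/2) = -3072663/640000000 m

Load 1 — triangular load w₀=3 kN/m (0→w₀ over full span):
  y_1 = -w₀x(7L⁴-10L²x²+3x⁴)/(360LEI) = -3·(9/2)·(7·6⁴-10·6²·(9/2)²+3·(9/2)⁴)/(360·6·50000) = -9639/25600000 m
Load 2 — uniform load w=18 kN/m over full span:
  y_2 = -wx(L³-2Lx²+x³)/(24EI) = -18·(9/2)·(6³-2·6·(9/2)²+(9/2)³)/(24·50000) = -13851/3200000 m
Load 3 — applied couple M₀=-7 kN·m at a=12/5 m (b=L-a=18/5):
  y_3 = (M₀x³/(6L)-M₀(x-a)²/2+C₁x)/EI  [x>a] with C₁=M₀(3b²-L²)/(6L)=-14/25 = ((-7)·(9/2)³/(6·6)-(-7)·((9/2)-(12/5))²/2+(-14/25)·(9/2))/50000 = -3843/40000000 m
Superposition: y = Σ y_i = -3072663/640000000 m ≈ -0.004801 m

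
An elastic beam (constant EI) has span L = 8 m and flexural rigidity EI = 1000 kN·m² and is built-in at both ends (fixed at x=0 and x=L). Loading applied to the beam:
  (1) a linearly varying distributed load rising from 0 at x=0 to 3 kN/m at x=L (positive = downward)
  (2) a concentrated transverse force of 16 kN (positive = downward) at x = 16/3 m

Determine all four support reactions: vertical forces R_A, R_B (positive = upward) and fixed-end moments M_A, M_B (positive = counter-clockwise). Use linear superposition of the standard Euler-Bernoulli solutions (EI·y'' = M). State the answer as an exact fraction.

R_A = 1046/135 kN, M_A = 2144/135 kN·m, R_B = 2734/135 kN, M_B = -3856/135 kN·m

Load 1 — triangular load w₀=3 kN/m (0→w₀ over full span):
  R_A = 3w₀L/20 = 3·3·8/20 = 18/5 kN
  M_A = w₀L²/30 = 3·8²/30 = 32/5 kN·m
  R_B = 7w₀L/20 = 7·3·8/20 = 42/5 kN
  M_B = -w₀L²/20 = -3·8²/20 = -48/5 kN·m
Load 2 — point force P=16 kN at a=16/3 m (b=L-a=8/3):
  R_A = Pb²(3a+b)/L³ = 16·(8/3)²·(3·(16/3)+(8/3))/8³ = 112/27 kN
  M_A = Pab²/L² = 16·(16/3)·(8/3)²/8² = 256/27 kN·m
  R_B = Pa²(a+3b)/L³ = 16·(16/3)²·((16/3)+3·(8/3))/8³ = 320/27 kN
  M_B = -Pa²b/L² = -16·(16/3)²·(8/3)/8² = -512/27 kN·m
Superposition: R_A = 1046/135 kN, M_A = 2144/135 kN·m, R_B = 2734/135 kN, M_B = -3856/135 kN·m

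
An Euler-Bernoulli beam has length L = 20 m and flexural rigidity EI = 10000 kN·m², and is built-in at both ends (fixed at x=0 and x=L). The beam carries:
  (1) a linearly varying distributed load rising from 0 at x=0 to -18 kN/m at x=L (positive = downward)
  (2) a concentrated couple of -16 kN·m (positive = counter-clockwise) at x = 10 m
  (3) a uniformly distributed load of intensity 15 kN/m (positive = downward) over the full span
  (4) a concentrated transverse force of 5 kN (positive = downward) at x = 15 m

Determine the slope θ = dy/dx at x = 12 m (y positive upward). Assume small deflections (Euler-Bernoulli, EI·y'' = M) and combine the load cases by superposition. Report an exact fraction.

θ(12) = 76/3125 rad

Load 1 — triangular load w₀=-18 kN/m (0→w₀ over full span):
  θ_1 = -w₀(2x(L-x)(L-2x)(x+2L)+x²(L-x)²)/(120LEI) = -(-18)·(2·12·(20-12)·(20-2·12)·(12+2·20)+12²·(20-12)²)/(120·20·10000) = -72/3125 rad
Load 2 — applied couple M₀=-16 kN·m at a=10 m (b=L-a=10):
  θ_2 = (R_Ax²/2 - M_Ax - M₀(x-a))/EI  [x>a] with R_A=-6/5, M_A=-4 = ((-6/5)·12²/2 - (-4)·12 - (-16)·(12-10))/10000 = -2/3125 rad
Load 3 — uniform load w=15 kN/m over full span:
  θ_3 = -wx(L-x)(L-2x)/(12EI) = -15·12·(20-12)·(20-2·12)/(12·10000) = 6/125 rad
Load 4 — point force P=5 kN at a=15 m (b=L-a=5):
  θ_4 = -Pb²x(2aL-(3a+b)x)/(2L³EI)  [x≤a] = -5·5²·12·(2·15·20-(3·15+5)·12)/(2·20³·10000) = 0 rad
Superposition: θ = Σ θ_i = 76/3125 rad ≈ 0.024320 rad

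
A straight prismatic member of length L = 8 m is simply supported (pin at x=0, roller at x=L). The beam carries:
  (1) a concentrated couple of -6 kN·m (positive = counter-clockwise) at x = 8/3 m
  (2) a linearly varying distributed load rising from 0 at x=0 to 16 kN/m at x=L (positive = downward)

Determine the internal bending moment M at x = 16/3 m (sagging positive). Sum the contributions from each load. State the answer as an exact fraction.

M(16/3) = 5282/81 kN·m

Load 1 — applied couple M₀=-6 kN·m at a=8/3 m (b=L-a=16/3):
  M_1 = M₀x/L - M₀  [x>a] = (-6)·(16/3)/8 - (-6) = 2 kN·m
Load 2 — triangular load w₀=16 kN/m (0→w₀ over full span):
  M_2 = w₀Lx/6 - w₀x³/(6L) = 16·8·(16/3)/6 - 16·(16/3)³/(6·8) = 5120/81 kN·m
Superposition: M = Σ M_i = 5282/81 kN·m ≈ 65.209877 kN·m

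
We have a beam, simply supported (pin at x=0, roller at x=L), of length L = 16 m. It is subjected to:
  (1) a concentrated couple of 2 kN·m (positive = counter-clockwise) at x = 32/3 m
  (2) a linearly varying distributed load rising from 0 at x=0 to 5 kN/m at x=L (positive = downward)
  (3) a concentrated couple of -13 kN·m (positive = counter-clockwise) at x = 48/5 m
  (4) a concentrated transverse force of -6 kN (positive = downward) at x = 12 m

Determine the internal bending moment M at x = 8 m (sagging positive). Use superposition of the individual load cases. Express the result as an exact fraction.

Load 1 — applied couple M₀=2 kN·m at a=32/3 m (b=L-a=16/3):
  M_1 = M₀x/L  [x≤a] = 2·8/16 = 1 kN·m
Load 2 — triangular load w₀=5 kN/m (0→w₀ over full span):
  M_2 = w₀Lx/6 - w₀x³/(6L) = 5·16·8/6 - 5·8³/(6·16) = 80 kN·m
Load 3 — applied couple M₀=-13 kN·m at a=48/5 m (b=L-a=32/5):
  M_3 = M₀x/L  [x≤a] = (-13)·8/16 = -13/2 kN·m
Load 4 — point force P=-6 kN at a=12 m (b=L-a=4):
  M_4 = Pbx/L  [x≤a] = (-6)·4·8/16 = -12 kN·m
Superposition: M = Σ M_i = 125/2 kN·m ≈ 62.500000 kN·m

M(8) = 125/2 kN·m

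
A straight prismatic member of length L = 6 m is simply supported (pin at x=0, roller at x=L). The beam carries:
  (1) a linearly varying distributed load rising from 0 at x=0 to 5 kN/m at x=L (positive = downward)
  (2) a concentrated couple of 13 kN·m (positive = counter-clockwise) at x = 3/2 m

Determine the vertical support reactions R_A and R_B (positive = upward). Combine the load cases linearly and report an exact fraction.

Load 1 — triangular load w₀=5 kN/m (0→w₀ over full span):
  R_A = w₀L/6 = 5·6/6 = 5 kN
  R_B = w₀L/3 = 5·6/3 = 10 kN
Load 2 — applied couple M₀=13 kN·m at a=3/2 m (b=L-a=9/2):
  R_A = M₀/L = 13/6 kN
  R_B = -M₀/L = -13/6 kN
Superposition: R_A = 43/6 kN, R_B = 47/6 kN

R_A = 43/6 kN, R_B = 47/6 kN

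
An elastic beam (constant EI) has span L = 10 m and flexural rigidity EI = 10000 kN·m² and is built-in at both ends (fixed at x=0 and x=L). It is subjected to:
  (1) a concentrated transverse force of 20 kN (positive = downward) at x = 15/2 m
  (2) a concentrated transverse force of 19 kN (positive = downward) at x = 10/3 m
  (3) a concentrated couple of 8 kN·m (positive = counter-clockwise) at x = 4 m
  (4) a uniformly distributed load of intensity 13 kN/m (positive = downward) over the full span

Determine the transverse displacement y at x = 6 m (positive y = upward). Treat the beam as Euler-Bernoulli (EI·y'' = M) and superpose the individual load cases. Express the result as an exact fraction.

Load 1 — point force P=20 kN at a=15/2 m (b=L-a=5/2):
  y_1 = -Pb²x²(3aL-(3a+b)x)/(6L³EI)  [x≤a] = -20·(5/2)²·6²·(3·(15/2)·10-(3·(15/2)+(5/2))·6)/(6·10³·10000) = -9/1600 m
Load 2 — point force P=19 kN at a=10/3 m (b=L-a=20/3):
  y_2 = -Pa²(L-x)²(3bL-(3b+a)(L-x))/(6L³EI)  [x>a] = -19·(10/3)²·(10-6)²·(3·(20/3)·10-(3·(20/3)+(10/3))·(10-6))/(6·10³·10000) = -304/50625 m
Load 3 — applied couple M₀=8 kN·m at a=4 m (b=L-a=6):
  y_3 = (R_Ax³/6 - M_Ax²/2 - M₀(x-a)²/2)/EI  [x>a] with R_A=144/125, M_A=24/25 = ((144/125)·6³/6 - (24/25)·6²/2 - 8·(6-4)²/2)/10000 = 64/78125 m
Load 4 — uniform load w=13 kN/m over full span:
  y_4 = -wx²(L-x)²/(24EI) = -13·6²·(10-6)²/(24·10000) = -39/1250 m
Superposition: y = Σ y_i = -17014349/405000000 m ≈ -0.042011 m

y(6) = -17014349/405000000 m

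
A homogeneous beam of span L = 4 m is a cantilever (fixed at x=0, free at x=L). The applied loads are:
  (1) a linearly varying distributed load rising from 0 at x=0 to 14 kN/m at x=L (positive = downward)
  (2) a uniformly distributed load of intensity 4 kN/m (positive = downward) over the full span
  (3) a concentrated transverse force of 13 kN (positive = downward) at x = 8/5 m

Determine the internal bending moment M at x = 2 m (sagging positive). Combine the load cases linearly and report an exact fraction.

Load 1 — triangular load w₀=14 kN/m (0→w₀ over full span):
  M_1 = w₀Lx/2 - w₀L²/3 - w₀x³/(6L) = 14·4·2/2 - 14·4²/3 - 14·2³/(6·4) = -70/3 kN·m
Load 2 — uniform load w=4 kN/m over full span:
  M_2 = -w(L-x)²/2 = -4·(4-2)²/2 = -8 kN·m
Load 3 — point force P=13 kN at a=8/5 m (b=L-a=12/5):
  M_3 = 0  [x>a] = 0 kN·m
Superposition: M = Σ M_i = -94/3 kN·m ≈ -31.333333 kN·m

M(2) = -94/3 kN·m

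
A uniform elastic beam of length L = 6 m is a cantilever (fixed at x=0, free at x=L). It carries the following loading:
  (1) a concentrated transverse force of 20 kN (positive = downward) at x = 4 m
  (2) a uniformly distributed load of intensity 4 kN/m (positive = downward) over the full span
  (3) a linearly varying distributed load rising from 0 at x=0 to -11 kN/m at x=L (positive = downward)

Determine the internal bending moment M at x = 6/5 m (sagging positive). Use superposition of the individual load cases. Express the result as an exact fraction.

M(6/5) = -1144/125 kN·m

Load 1 — point force P=20 kN at a=4 m (b=L-a=2):
  M_1 = -P(a-x)  [x≤a] = -20·(4-(6/5)) = -56 kN·m
Load 2 — uniform load w=4 kN/m over full span:
  M_2 = -w(L-x)²/2 = -4·(6-(6/5))²/2 = -1152/25 kN·m
Load 3 — triangular load w₀=-11 kN/m (0→w₀ over full span):
  M_3 = w₀Lx/2 - w₀L²/3 - w₀x³/(6L) = (-11)·6·(6/5)/2 - (-11)·6²/3 - (-11)·(6/5)³/(6·6) = 11616/125 kN·m
Superposition: M = Σ M_i = -1144/125 kN·m ≈ -9.152000 kN·m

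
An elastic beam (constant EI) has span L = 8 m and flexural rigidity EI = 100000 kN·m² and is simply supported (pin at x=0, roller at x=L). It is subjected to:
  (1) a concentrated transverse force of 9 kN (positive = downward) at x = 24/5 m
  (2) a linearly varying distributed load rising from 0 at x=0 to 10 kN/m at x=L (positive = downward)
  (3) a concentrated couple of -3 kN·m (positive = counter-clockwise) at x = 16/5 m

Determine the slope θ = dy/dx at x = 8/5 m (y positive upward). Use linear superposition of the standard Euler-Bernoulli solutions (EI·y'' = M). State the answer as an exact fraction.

θ(8/5) = -31297/28125000 rad

Load 1 — point force P=9 kN at a=24/5 m (b=L-a=16/5):
  θ_1 = -Pb(L²-b²-3x²)/(6LEI)  [x≤a] = -9·(16/5)·(8²-(16/5)²-3·(8/5)²)/(6·8·100000) = -108/390625 rad
Load 2 — triangular load w₀=10 kN/m (0→w₀ over full span):
  θ_2 = -w₀(7L⁴-30L²x²+15x⁴)/(360LEI) = -10·(7·8⁴-30·8²·(8/5)²+15·(8/5)⁴)/(360·8·100000) = -2912/3515625 rad
Load 3 — applied couple M₀=-3 kN·m at a=16/5 m (b=L-a=24/5):
  θ_3 = (M₀x²/(2L)+C₁)/EI  [x≤a] with C₁=M₀(3b²-L²)/(6L)=-8/25 = ((-3)·(8/5)²/(2·8)+(-8/25))/100000 = -1/125000 rad
Superposition: θ = Σ θ_i = -31297/28125000 rad ≈ -0.001113 rad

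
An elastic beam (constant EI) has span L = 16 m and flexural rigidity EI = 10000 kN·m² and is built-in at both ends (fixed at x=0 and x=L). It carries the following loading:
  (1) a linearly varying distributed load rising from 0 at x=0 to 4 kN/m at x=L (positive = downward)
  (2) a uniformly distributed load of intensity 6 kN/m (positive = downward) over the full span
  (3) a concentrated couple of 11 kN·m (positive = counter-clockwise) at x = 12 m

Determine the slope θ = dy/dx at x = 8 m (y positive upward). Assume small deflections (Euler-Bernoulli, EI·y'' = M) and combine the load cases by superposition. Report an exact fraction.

Load 1 — triangular load w₀=4 kN/m (0→w₀ over full span):
  θ_1 = -w₀(2x(L-x)(L-2x)(x+2L)+x²(L-x)²)/(120LEI) = -4·(2·8·(16-8)·(16-2·8)·(8+2·16)+8²·(16-8)²)/(120·16·10000) = -8/9375 rad
Load 2 — uniform load w=6 kN/m over full span:
  θ_2 = -wx(L-x)(L-2x)/(12EI) = -6·8·(16-8)·(16-2·8)/(12·10000) = 0 rad
Load 3 — applied couple M₀=11 kN·m at a=12 m (b=L-a=4):
  θ_3 = (R_Ax²/2 - M_Ax)/EI  [x≤a] with R_A=99/128, M_A=55/16 = ((99/128)·8²/2 - (55/16)·8)/10000 = -11/40000 rad
Superposition: θ = Σ θ_i = -677/600000 rad ≈ -0.001128 rad

θ(8) = -677/600000 rad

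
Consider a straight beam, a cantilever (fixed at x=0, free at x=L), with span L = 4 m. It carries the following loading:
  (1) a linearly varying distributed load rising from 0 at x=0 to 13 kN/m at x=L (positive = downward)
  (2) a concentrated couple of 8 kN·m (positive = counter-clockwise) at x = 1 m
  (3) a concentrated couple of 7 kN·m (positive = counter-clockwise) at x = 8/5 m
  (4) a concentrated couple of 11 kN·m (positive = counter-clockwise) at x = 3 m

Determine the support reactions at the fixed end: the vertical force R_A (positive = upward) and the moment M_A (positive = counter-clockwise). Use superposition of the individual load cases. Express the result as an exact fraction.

R_A = 26 kN, M_A = 130/3 kN·m

Load 1 — triangular load w₀=13 kN/m (0→w₀ over full span):
  R_A = w₀L/2 = 13·4/2 = 26 kN
  M_A = w₀L²/3 = 13·4²/3 = 208/3 kN·m
Load 2 — applied couple M₀=8 kN·m at a=1 m (b=L-a=3):
  R_A = 0 kN
  M_A = -M₀ = -8 kN·m
Load 3 — applied couple M₀=7 kN·m at a=8/5 m (b=L-a=12/5):
  R_A = 0 kN
  M_A = -M₀ = -7 kN·m
Load 4 — applied couple M₀=11 kN·m at a=3 m (b=L-a=1):
  R_A = 0 kN
  M_A = -M₀ = -11 kN·m
Superposition: R_A = 26 kN, M_A = 130/3 kN·m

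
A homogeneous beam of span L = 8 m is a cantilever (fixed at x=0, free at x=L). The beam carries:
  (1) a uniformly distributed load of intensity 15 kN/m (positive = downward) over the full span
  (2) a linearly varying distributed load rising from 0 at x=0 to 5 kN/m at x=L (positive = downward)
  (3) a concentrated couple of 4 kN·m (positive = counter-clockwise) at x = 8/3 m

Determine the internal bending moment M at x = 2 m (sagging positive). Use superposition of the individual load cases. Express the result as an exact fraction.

M(2) = -667/2 kN·m

Load 1 — uniform load w=15 kN/m over full span:
  M_1 = -w(L-x)²/2 = -15·(8-2)²/2 = -270 kN·m
Load 2 — triangular load w₀=5 kN/m (0→w₀ over full span):
  M_2 = w₀Lx/2 - w₀L²/3 - w₀x³/(6L) = 5·8·2/2 - 5·8²/3 - 5·2³/(6·8) = -135/2 kN·m
Load 3 — applied couple M₀=4 kN·m at a=8/3 m (b=L-a=16/3):
  M_3 = M₀  [x≤a] = 4 = 4 kN·m
Superposition: M = Σ M_i = -667/2 kN·m ≈ -333.500000 kN·m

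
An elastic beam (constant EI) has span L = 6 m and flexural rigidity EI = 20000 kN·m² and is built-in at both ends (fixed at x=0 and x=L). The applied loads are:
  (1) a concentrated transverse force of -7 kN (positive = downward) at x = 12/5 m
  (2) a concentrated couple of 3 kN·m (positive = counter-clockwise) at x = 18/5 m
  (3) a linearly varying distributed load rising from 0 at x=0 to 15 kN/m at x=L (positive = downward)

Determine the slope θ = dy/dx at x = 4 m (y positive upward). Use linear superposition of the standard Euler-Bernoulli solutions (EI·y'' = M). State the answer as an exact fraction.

Load 1 — point force P=-7 kN at a=12/5 m (b=L-a=18/5):
  θ_1 = Pa²(L-x)(2bL-(3b+a)(L-x))/(2L³EI)  [x>a] = (-7)·(12/5)²·(6-4)·(2·(18/5)·6-(3·(18/5)+(12/5))·(6-4))/(2·6³·20000) = -49/312500 rad
Load 2 — applied couple M₀=3 kN·m at a=18/5 m (b=L-a=12/5):
  θ_2 = (R_Ax²/2 - M_Ax - M₀(x-a))/EI  [x>a] with R_A=18/25, M_A=24/25 = ((18/25)·4²/2 - (24/25)·4 - 3·(4-(18/5)))/20000 = 9/250000 rad
Load 3 — triangular load w₀=15 kN/m (0→w₀ over full span):
  θ_3 = -w₀(2x(L-x)(L-2x)(x+2L)+x²(L-x)²)/(120LEI) = -15·(2·4·(6-4)·(6-2·4)·(4+2·6)+4²·(6-4)²)/(120·6·20000) = 7/15000 rad
Superposition: θ = Σ θ_i = 1297/3750000 rad ≈ 0.000346 rad

θ(4) = 1297/3750000 rad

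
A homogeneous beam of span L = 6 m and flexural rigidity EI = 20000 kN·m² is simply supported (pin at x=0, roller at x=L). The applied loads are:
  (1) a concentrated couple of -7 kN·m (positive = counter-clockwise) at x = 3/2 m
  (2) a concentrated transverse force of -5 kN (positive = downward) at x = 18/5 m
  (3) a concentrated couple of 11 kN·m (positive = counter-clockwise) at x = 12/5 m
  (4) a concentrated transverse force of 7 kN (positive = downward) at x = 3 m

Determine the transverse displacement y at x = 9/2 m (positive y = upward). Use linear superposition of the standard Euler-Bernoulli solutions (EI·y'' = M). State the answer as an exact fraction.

y(9/2) = -639/2000000 m

Load 1 — applied couple M₀=-7 kN·m at a=3/2 m (b=L-a=9/2):
  y_1 = (M₀x³/(6L)-M₀(x-a)²/2+C₁x)/EI  [x>a] with C₁=M₀(3b²-L²)/(6L)=-77/16 = ((-7)·(9/2)³/(6·6)-(-7)·((9/2)-(3/2))²/2+(-77/16)·(9/2))/20000 = -63/160000 m
Load 2 — point force P=-5 kN at a=18/5 m (b=L-a=12/5):
  y_2 = -Pa(L-x)(2Lx-a²-x²)/(6LEI)  [x>a] = -(-5)·(18/5)·(6-(9/2))·(2·6·(9/2)-(18/5)²-(9/2)²)/(6·6·20000) = 6237/8000000 m
Load 3 — applied couple M₀=11 kN·m at a=12/5 m (b=L-a=18/5):
  y_3 = (M₀x³/(6L)-M₀(x-a)²/2+C₁x)/EI  [x>a] with C₁=M₀(3b²-L²)/(6L)=22/25 = (11·(9/2)³/(6·6)-11·((9/2)-(12/5))²/2+(22/25)·(9/2))/20000 = 6039/16000000 m
Load 4 — point force P=7 kN at a=3 m (b=L-a=3):
  y_4 = -Pa(L-x)(2Lx-a²-x²)/(6LEI)  [x>a] = -7·3·(6-(9/2))·(2·6·(9/2)-3²-(9/2)²)/(6·6·20000) = -693/640000 m
Superposition: y = Σ y_i = -639/2000000 m ≈ -0.000320 m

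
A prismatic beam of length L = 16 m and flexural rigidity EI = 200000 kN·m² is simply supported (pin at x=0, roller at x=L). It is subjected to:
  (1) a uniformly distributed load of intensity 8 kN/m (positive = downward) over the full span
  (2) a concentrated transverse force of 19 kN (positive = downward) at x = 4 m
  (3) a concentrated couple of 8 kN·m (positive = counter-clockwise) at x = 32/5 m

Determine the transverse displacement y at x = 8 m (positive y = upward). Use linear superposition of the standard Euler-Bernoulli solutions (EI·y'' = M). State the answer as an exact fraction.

y(8) = -37009/937500 m

Load 1 — uniform load w=8 kN/m over full span:
  y_1 = -wx(L³-2Lx²+x³)/(24EI) = -8·8·(16³-2·16·8²+8³)/(24·200000) = -64/1875 m
Load 2 — point force P=19 kN at a=4 m (b=L-a=12):
  y_2 = -Pa(L-x)(2Lx-a²-x²)/(6LEI)  [x>a] = -19·4·(16-8)·(2·16·8-4²-8²)/(6·16·200000) = -209/37500 m
Load 3 — applied couple M₀=8 kN·m at a=32/5 m (b=L-a=48/5):
  y_3 = (M₀x³/(6L)-M₀(x-a)²/2+C₁x)/EI  [x>a] with C₁=M₀(3b²-L²)/(6L)=128/75 = (8·8³/(6·16)-8·(8-(32/5))²/2+(128/75)·8)/200000 = 18/78125 m
Superposition: y = Σ y_i = -37009/937500 m ≈ -0.039476 m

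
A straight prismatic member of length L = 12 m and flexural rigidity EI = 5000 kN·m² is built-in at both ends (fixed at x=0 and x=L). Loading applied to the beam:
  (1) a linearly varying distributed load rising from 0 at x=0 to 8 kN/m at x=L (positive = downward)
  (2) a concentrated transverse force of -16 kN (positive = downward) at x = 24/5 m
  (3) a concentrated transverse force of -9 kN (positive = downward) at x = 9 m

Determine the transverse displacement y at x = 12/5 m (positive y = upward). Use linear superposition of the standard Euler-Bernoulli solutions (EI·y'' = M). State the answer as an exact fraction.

Load 1 — triangular load w₀=8 kN/m (0→w₀ over full span):
  y_1 = -w₀x²(L-x)²(x+2L)/(120LEI) = -8·(12/5)²·(12-(12/5))²·((12/5)+2·12)/(120·12·5000) = -152064/9765625 m
Load 2 — point force P=-16 kN at a=24/5 m (b=L-a=36/5):
  y_2 = -Pb²x²(3aL-(3a+b)x)/(6L³EI)  [x≤a] = -(-16)·(36/5)²·(12/5)²·(3·(24/5)·12-(3·(24/5)+(36/5))·(12/5))/(6·12³·5000) = 108864/9765625 m
Load 3 — point force P=-9 kN at a=9 m (b=L-a=3):
  y_3 = -Pb²x²(3aL-(3a+b)x)/(6L³EI)  [x≤a] = -(-9)·3²·(12/5)²·(3·9·12-(3·9+3)·(12/5))/(6·12³·5000) = 567/250000 m
Superposition: y = Σ y_i = -13473/6250000 m ≈ -0.002156 m

y(12/5) = -13473/6250000 m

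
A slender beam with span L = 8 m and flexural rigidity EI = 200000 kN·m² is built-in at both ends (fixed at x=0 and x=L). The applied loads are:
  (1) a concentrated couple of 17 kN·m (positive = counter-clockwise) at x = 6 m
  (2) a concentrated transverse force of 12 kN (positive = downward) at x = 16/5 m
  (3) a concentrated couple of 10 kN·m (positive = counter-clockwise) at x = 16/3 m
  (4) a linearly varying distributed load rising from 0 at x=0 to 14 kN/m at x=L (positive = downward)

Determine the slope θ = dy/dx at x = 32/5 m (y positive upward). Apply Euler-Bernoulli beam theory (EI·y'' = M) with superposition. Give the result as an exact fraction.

Load 1 — applied couple M₀=17 kN·m at a=6 m (b=L-a=2):
  θ_1 = (R_Ax²/2 - M_Ax - M₀(x-a))/EI  [x>a] with R_A=153/64, M_A=85/16 = ((153/64)·(32/5)²/2 - (85/16)·(32/5) - 17·((32/5)-6))/200000 = 51/1250000 rad
Load 2 — point force P=12 kN at a=16/5 m (b=L-a=24/5):
  θ_2 = Pa²(L-x)(2bL-(3b+a)(L-x))/(2L³EI)  [x>a] = 12·(16/5)²·(8-(32/5))·(2·(24/5)·8-(3·(24/5)+(16/5))·(8-(32/5)))/(2·8³·200000) = 456/9765625 rad
Load 3 — applied couple M₀=10 kN·m at a=16/3 m (b=L-a=8/3):
  θ_3 = (R_Ax²/2 - M_Ax - M₀(x-a))/EI  [x>a] with R_A=5/3, M_A=10/3 = ((5/3)·(32/5)²/2 - (10/3)·(32/5) - 10·((32/5)-(16/3)))/200000 = 1/93750 rad
Load 4 — triangular load w₀=14 kN/m (0→w₀ over full span):
  θ_4 = -w₀(2x(L-x)(L-2x)(x+2L)+x²(L-x)²)/(120LEI) = -14·(2·(32/5)·(8-(32/5))·(8-2·(32/5))·((32/5)+2·8)+(32/5)²·(8-(32/5))²)/(120·8·200000) = 896/5859375 rad
Superposition: θ = Σ θ_i = 39231/156250000 rad ≈ 0.000251 rad

θ(32/5) = 39231/156250000 rad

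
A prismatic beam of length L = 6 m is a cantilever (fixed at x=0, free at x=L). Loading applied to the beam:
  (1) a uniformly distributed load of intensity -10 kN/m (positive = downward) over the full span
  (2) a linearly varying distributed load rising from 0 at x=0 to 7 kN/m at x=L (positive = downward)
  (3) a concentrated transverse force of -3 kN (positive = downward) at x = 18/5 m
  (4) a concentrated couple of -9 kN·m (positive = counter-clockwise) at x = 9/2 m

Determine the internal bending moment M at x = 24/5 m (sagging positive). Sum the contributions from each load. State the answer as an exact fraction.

M(24/5) = 312/125 kN·m

Load 1 — uniform load w=-10 kN/m over full span:
  M_1 = -w(L-x)²/2 = -(-10)·(6-(24/5))²/2 = 36/5 kN·m
Load 2 — triangular load w₀=7 kN/m (0→w₀ over full span):
  M_2 = w₀Lx/2 - w₀L²/3 - w₀x³/(6L) = 7·6·(24/5)/2 - 7·6²/3 - 7·(24/5)³/(6·6) = -588/125 kN·m
Load 3 — point force P=-3 kN at a=18/5 m (b=L-a=12/5):
  M_3 = 0  [x>a] = 0 kN·m
Load 4 — applied couple M₀=-9 kN·m at a=9/2 m (b=L-a=3/2):
  M_4 = 0  [x>a] = 0 kN·m
Superposition: M = Σ M_i = 312/125 kN·m ≈ 2.496000 kN·m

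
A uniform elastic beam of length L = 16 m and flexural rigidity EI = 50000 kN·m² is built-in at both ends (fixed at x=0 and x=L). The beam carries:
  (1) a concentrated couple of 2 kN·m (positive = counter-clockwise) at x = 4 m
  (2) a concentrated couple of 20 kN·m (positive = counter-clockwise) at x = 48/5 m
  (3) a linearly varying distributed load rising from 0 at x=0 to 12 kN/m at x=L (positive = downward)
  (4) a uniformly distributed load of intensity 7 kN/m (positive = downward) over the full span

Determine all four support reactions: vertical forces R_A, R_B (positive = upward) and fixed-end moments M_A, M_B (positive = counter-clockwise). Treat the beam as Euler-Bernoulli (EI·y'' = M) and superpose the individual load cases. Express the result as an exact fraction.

R_A = 27757/320 kN, M_A = 30931/120 kN·m, R_B = 38803/320 kN, M_B = -35989/120 kN·m

Load 1 — applied couple M₀=2 kN·m at a=4 m (b=L-a=12):
  R_A = 6M₀ab/L³ = 6·2·4·12/16³ = 9/64 kN
  M_A = M₀b(2a-b)/L² = 2·12·(2·4-12)/16² = -3/8 kN·m
  R_B = -6M₀ab/L³ = -6·2·4·12/16³ = -9/64 kN
  M_B = M₀a(2b-a)/L² = 2·4·(2·12-4)/16² = 5/8 kN·m
Load 2 — applied couple M₀=20 kN·m at a=48/5 m (b=L-a=32/5):
  R_A = 6M₀ab/L³ = 6·20·(48/5)·(32/5)/16³ = 9/5 kN
  M_A = M₀b(2a-b)/L² = 20·(32/5)·(2·(48/5)-(32/5))/16² = 32/5 kN·m
  R_B = -6M₀ab/L³ = -6·20·(48/5)·(32/5)/16³ = -9/5 kN
  M_B = M₀a(2b-a)/L² = 20·(48/5)·(2·(32/5)-(48/5))/16² = 12/5 kN·m
Load 3 — triangular load w₀=12 kN/m (0→w₀ over full span):
  R_A = 3w₀L/20 = 3·12·16/20 = 144/5 kN
  M_A = w₀L²/30 = 12·16²/30 = 512/5 kN·m
  R_B = 7w₀L/20 = 7·12·16/20 = 336/5 kN
  M_B = -w₀L²/20 = -12·16²/20 = -768/5 kN·m
Load 4 — uniform load w=7 kN/m over full span:
  R_A = wL/2 = 7·16/2 = 56 kN
  M_A = wL²/12 = 7·16²/12 = 448/3 kN·m
  R_B = wL/2 = 7·16/2 = 56 kN
  M_B = -wL²/12 = -7·16²/12 = -448/3 kN·m
Superposition: R_A = 27757/320 kN, M_A = 30931/120 kN·m, R_B = 38803/320 kN, M_B = -35989/120 kN·m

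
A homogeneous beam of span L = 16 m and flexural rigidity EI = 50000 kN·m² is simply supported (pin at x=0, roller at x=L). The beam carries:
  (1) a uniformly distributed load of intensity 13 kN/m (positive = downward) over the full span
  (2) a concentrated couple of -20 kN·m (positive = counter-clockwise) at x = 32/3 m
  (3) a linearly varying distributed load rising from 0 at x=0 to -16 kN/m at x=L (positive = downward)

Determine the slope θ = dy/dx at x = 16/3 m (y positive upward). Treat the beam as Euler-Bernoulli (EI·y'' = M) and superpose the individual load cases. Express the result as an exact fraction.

Load 1 — uniform load w=13 kN/m over full span:
  θ_1 = -w(L³-6Lx²+4x³)/(24EI) = -13·(16³-6·16·(16/3)²+4·(16/3)³)/(24·50000) = -5408/253125 rad
Load 2 — applied couple M₀=-20 kN·m at a=32/3 m (b=L-a=16/3):
  θ_2 = (M₀x²/(2L)+C₁)/EI  [x≤a] with C₁=M₀(3b²-L²)/(6L)=320/9 = ((-20)·(16/3)²/(2·16)+(320/9))/50000 = 2/5625 rad
Load 3 — triangular load w₀=-16 kN/m (0→w₀ over full span):
  θ_3 = -w₀(7L⁴-30L²x²+15x⁴)/(360LEI) = -(-16)·(7·16⁴-30·16²·(16/3)²+15·(16/3)⁴)/(360·16·50000) = 53248/3796875 rad
Superposition: θ = Σ θ_i = -26522/3796875 rad ≈ -0.006985 rad

θ(16/3) = -26522/3796875 rad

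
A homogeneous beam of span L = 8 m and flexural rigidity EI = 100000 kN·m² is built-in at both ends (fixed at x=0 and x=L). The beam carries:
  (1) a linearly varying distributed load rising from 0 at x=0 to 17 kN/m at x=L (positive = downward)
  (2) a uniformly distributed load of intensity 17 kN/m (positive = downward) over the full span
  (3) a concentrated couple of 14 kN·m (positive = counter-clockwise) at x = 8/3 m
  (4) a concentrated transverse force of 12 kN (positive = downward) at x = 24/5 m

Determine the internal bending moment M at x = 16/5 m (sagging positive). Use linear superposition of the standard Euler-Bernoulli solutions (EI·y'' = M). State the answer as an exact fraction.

M(16/5) = 34418/625 kN·m

Load 1 — triangular load w₀=17 kN/m (0→w₀ over full span):
  M_1 = 3w₀Lx/20 - w₀L²/30 - w₀x³/(6L) = 3·17·8·(16/5)/20 - 17·8²/30 - 17·(16/5)³/(6·8) = 2176/125 kN·m
Load 2 — uniform load w=17 kN/m over full span:
  M_2 = wLx/2 - wL²/12 - wx²/2 = 17·8·(16/5)/2 - 17·8²/12 - 17·(16/5)²/2 = 2992/75 kN·m
Load 3 — applied couple M₀=14 kN·m at a=8/3 m (b=L-a=16/3):
  M_3 = R_Ax - M_A - M₀  [x>a] with R_A=7/3, M_A=0 = (7/3)·(16/5) - 0 - 14 = -98/15 kN·m
Load 4 — point force P=12 kN at a=24/5 m (b=L-a=16/5):
  M_4 = Pb²(3a+b)x/L³ - Pab²/L²  [x≤a] = 12·(16/5)²·(3·(24/5)+(16/5))·(16/5)/8³ - 12·(24/5)·(16/5)²/8² = 2688/625 kN·m
Superposition: M = Σ M_i = 34418/625 kN·m ≈ 55.068800 kN·m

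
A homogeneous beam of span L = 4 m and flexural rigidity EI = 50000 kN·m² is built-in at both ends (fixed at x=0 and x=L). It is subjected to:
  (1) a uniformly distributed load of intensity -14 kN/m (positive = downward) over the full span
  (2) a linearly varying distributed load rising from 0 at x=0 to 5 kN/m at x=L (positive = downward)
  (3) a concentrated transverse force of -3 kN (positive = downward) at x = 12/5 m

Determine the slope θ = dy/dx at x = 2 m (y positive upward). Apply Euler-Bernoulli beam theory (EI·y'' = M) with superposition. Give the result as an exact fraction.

Load 1 — uniform load w=-14 kN/m over full span:
  θ_1 = -wx(L-x)(L-2x)/(12EI) = -(-14)·2·(4-2)·(4-2·2)/(12·50000) = 0 rad
Load 2 — triangular load w₀=5 kN/m (0→w₀ over full span):
  θ_2 = -w₀(2x(L-x)(L-2x)(x+2L)+x²(L-x)²)/(120LEI) = -5·(2·2·(4-2)·(4-2·2)·(2+2·4)+2²·(4-2)²)/(120·4·50000) = -1/300000 rad
Load 3 — point force P=-3 kN at a=12/5 m (b=L-a=8/5):
  θ_3 = -Pb²x(2aL-(3a+b)x)/(2L³EI)  [x≤a] = -(-3)·(8/5)²·2·(2·(12/5)·4-(3·(12/5)+(8/5))·2)/(2·4³·50000) = 3/781250 rad
Superposition: θ = Σ θ_i = 19/37500000 rad ≈ 0.000001 rad

θ(2) = 19/37500000 rad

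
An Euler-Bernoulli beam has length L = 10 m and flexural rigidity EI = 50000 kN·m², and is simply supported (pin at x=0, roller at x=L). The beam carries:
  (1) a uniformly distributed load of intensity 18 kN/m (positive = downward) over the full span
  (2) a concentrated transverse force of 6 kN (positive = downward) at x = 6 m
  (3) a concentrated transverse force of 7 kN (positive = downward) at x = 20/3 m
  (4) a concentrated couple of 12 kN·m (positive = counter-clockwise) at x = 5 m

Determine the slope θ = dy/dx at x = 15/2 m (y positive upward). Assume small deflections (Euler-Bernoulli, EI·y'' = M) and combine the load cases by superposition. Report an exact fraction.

Load 1 — uniform load w=18 kN/m over full span:
  θ_1 = -w(L³-6Lx²+4x³)/(24EI) = -18·(10³-6·10·(15/2)²+4·(15/2)³)/(24·50000) = 33/3200 rad
Load 2 — point force P=6 kN at a=6 m (b=L-a=4):
  θ_2 = -Pa(2L²-6Lx+3x²+a²)/(6LEI)  [x>a] = -6·6·(2·10²-6·10·(15/2)+3·(15/2)²+6²)/(6·10·50000) = 543/1000000 rad
Load 3 — point force P=7 kN at a=20/3 m (b=L-a=10/3):
  θ_3 = -Pa(2L²-6Lx+3x²+a²)/(6LEI)  [x>a] = -7·(20/3)·(2·10²-6·10·(15/2)+3·(15/2)²+(20/3)²)/(6·10·50000) = 371/648000 rad
Load 4 — applied couple M₀=12 kN·m at a=5 m (b=L-a=5):
  θ_4 = (M₀x²/(2L)-M₀(x-a)+C₁)/EI  [x>a] with C₁=M₀(3b²-L²)/(6L)=-5 = (12·(15/2)²/(2·10)-12·((15/2)-5)+(-5))/50000 = -1/40000 rad
Superposition: θ = Σ θ_i = 1847291/162000000 rad ≈ 0.011403 rad

θ(15/2) = 1847291/162000000 rad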